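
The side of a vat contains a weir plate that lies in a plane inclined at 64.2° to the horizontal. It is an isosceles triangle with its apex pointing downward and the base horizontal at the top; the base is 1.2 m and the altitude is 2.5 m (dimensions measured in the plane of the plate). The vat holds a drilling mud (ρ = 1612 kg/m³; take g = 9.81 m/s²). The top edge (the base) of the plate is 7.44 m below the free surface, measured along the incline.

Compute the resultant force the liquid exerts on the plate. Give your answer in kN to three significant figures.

F ≈ 177 kN

γ = ρg = 1612 × 9.81 / 1000 = 15.81372 kN/m³.
Let θ = 64.2° be the plate's angle to the horizontal; measure y along the incline from where the plane meets the free surface. Vertical depth h = y·sinθ with sinθ = 0.900319.
With the apex down, the centroid sits h/3 = 2.5/3 = 0.833333 m below the base (the top edge), so y_c = 7.44 + 0.833333 = 8.27333 m and h_c = 8.27333 × 0.900319 = 7.44864 m.
A = ½ × 1.2 × 2.5 = 1.5 m².
Resultant F = γ·h_c·A = 15.81372 × 7.44864 × 1.5 = 176.686 kN.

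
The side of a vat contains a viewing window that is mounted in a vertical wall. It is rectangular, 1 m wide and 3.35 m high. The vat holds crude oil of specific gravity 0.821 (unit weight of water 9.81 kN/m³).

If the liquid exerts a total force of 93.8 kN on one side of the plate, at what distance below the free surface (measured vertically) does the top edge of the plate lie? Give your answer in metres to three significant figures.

γ = 0.821 × 9.81 = 8.05401 kN/m³.
A = 1 × 3.35 = 3.35 m².
From F = γ·h_c·A, the centroid depth is h_c = 93.8/(8.05401 × 3.35) = 3.47653 m.
The centroid lies 3.35/2 = 1.675 m below the top edge, so the top edge sits at h_top = 3.47653 − 1.675 = 1.80153 m below the surface.

d_top ≈ 1.80 m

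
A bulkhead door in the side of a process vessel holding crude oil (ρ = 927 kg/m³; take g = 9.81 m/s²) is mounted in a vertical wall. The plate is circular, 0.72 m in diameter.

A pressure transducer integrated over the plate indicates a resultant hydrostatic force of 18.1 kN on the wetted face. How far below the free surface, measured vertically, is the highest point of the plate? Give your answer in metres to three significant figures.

d_top ≈ 4.53 m

γ = ρg = 927 × 9.81 / 1000 = 9.09387 kN/m³.
A = π(0.36)² = 0.40715 m².
From F = γ·h_c·A, the centroid depth is h_c = 18.1/(9.09387 × 0.40715) = 4.8885 m.
The centroid is at the centre, 0.36 m below the top of the plate, so the highest point sits at h_top = 4.8885 − 0.36 = 4.5285 m below the surface.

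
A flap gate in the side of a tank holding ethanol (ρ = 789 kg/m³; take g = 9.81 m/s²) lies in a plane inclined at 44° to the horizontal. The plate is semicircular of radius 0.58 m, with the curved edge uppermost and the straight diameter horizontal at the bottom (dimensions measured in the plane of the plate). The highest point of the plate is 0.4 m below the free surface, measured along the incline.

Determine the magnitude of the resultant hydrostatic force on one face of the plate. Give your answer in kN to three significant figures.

F ≈ 2.08 kN

γ = ρg = 789 × 9.81 / 1000 = 7.74009 kN/m³.
Let θ = 44° be the plate's angle to the horizontal; measure y along the incline from where the plane meets the free surface. Vertical depth h = y·sinθ with sinθ = 0.694658.
The centroid lies 4r/(3π) = 0.24616 m above the diameter, so r − 4r/(3π) = 0.58 − 0.24616 = 0.33384 m below the topmost point, so y_c = 0.4 + 0.33384 = 0.73384 m and h_c = 0.73384 × 0.694658 = 0.509768 m.
A = πr²/2 = π × 0.58²/2 = 0.528416 m².
Resultant F = γ·h_c·A = 7.74009 × 0.509768 × 0.528416 = 2.08494 kN.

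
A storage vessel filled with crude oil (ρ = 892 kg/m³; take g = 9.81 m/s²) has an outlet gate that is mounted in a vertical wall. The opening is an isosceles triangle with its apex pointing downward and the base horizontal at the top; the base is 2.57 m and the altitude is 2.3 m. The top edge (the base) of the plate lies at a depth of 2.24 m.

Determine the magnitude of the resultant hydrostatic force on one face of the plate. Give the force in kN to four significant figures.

F ≈ 77.76 kN

γ = ρg = 892 × 9.81 / 1000 = 8.75052 kN/m³.
With the apex down, the centroid sits h/3 = 2.3/3 = 0.766667 m below the base (the top edge), so the centroid depth is h_c = 2.24 + 0.766667 = 3.00667 m.
A = ½ × 2.57 × 2.3 = 2.9555 m².
Resultant F = γ·h_c·A = 8.75052 × 3.00667 × 2.9555 = 77.759 kN.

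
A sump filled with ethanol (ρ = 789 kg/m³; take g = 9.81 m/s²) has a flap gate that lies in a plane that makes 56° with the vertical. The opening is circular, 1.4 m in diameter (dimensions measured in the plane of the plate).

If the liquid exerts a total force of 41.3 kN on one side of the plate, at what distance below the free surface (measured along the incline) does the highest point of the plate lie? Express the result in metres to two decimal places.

y_top ≈ 5.50 m

γ = ρg = 789 × 9.81 / 1000 = 7.74009 kN/m³.
A = π(0.7)² = 1.53938 m².
From F = γ·h_c·A, the centroid depth is h_c = 41.3/(7.74009 × 1.53938) = 3.46624 m.
The plate makes 56° with the vertical, i.e. θ = 90° − 56° = 34° to the horizontal. Measuring y along the incline from the free-surface line, vertical depth h = y·sinθ with sinθ = 0.559193.
Along the incline, y_c = h_c/sinθ = 3.46624/0.559193 = 6.19865 m.
The centroid is at the centre, 0.7 m below the top of the plate, so the highest point sits at y_top = 6.19865 − 0.7 = 5.49865 m along the incline.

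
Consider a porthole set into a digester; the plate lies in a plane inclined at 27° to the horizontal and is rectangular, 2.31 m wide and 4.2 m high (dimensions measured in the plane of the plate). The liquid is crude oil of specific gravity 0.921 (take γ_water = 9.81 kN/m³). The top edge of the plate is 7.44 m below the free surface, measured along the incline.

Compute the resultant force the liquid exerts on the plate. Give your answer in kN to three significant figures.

F ≈ 380 kN

γ = 0.921 × 9.81 = 9.03501 kN/m³.
Let θ = 27° be the plate's angle to the horizontal; measure y along the incline from where the plane meets the free surface. Vertical depth h = y·sinθ with sinθ = 0.453990.
The centroid lies 4.2/2 = 2.1 m below the top edge, so y_c = 7.44 + 2.1 = 9.54 m and h_c = 9.54 × 0.453990 = 4.33106 m.
A = 2.31 × 4.2 = 9.702 m².
Resultant F = γ·h_c·A = 9.03501 × 4.33106 × 9.702 = 379.651 kN.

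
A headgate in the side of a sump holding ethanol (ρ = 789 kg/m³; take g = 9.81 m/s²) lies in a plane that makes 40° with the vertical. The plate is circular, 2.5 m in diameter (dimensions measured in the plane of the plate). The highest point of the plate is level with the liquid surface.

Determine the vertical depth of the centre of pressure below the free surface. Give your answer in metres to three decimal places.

h_p = 1.197 m

γ = ρg = 789 × 9.81 / 1000 = 7.74009 kN/m³.
The plate makes 40° with the vertical, i.e. θ = 90° − 40° = 50° to the horizontal. Measuring y along the incline from the free-surface line, vertical depth h = y·sinθ with sinθ = 0.766044.
The centroid is at the centre, 1.25 m below the top of the plate, so y_c = 1.25 m and h_c = 1.25 × 0.766044 = 0.957555 m.
A = π(1.25)² = 4.90874 m².
Resultant F = γ·h_c·A = 7.74009 × 0.957555 × 4.90874 = 36.3814 kN.
I_c = πr⁴/4 = π × 1.25⁴/4 = 1.91748 m⁴.
Centre of pressure: y_p = y_c + I_c/(y_c·A) = 1.25 + 1.91748/(1.25 × 4.90874) = 1.25 + 0.312501 = 1.5625 m along the plane.
Vertically, h_p = y_p·sinθ = 1.5625 × 0.766044 = 1.19694 m.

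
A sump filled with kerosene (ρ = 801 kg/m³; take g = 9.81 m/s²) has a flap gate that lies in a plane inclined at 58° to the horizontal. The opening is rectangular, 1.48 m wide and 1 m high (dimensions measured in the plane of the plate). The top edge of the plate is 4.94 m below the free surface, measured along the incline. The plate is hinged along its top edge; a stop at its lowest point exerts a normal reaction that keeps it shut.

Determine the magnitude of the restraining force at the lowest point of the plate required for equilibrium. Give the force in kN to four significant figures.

P ≈ 27.65 kN

γ = ρg = 801 × 9.81 / 1000 = 7.85781 kN/m³.
Let θ = 58° be the plate's angle to the horizontal; measure y along the incline from where the plane meets the free surface. Vertical depth h = y·sinθ with sinθ = 0.848048.
The centroid lies 1/2 = 0.5 m below the top edge, so y_c = 4.94 + 0.5 = 5.44 m and h_c = 5.44 × 0.848048 = 4.61338 m.
A = 1.48 × 1 = 1.48 m².
Resultant F = γ·h_c·A = 7.85781 × 4.61338 × 1.48 = 53.6516 kN.
I_c = b·h³/12 = 1.48 × 1³/12 = 0.123333 m⁴.
Centre of pressure: y_p = y_c + I_c/(y_c·A) = 5.44 + 0.123333/(5.44 × 1.48) = 5.44 + 0.0153186 = 5.45532 m along the plane.
The resultant acts 0.5 + 0.0153186 = 0.515319 m (along the plate) below the hinge at the top edge, so the moment about the hinge is M = F × 0.515319 = 53.6516 × 0.515319 = 27.6477 kN·m.
A normal force at the bottom, 1 m from the hinge, must supply this moment: P = 27.6477/1 = 27.6477 kN.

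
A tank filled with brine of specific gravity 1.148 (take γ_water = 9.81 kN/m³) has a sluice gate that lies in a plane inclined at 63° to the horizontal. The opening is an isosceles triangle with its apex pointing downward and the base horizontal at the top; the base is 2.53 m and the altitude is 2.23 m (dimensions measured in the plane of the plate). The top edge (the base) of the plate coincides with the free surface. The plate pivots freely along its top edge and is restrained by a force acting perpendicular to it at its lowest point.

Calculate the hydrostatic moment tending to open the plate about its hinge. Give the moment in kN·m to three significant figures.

M ≈ 23.5 kN·m

γ = 1.148 × 9.81 = 11.26188 kN/m³.
Let θ = 63° be the plate's angle to the horizontal; measure y along the incline from where the plane meets the free surface. Vertical depth h = y·sinθ with sinθ = 0.891007.
With the apex down, the centroid sits h/3 = 2.23/3 = 0.743333 m below the base (the top edge), so y_c = 0.743333 m and h_c = 0.743333 × 0.891007 = 0.662315 m.
A = ½ × 2.53 × 2.23 = 2.82095 m².
Resultant F = γ·h_c·A = 11.26188 × 0.662315 × 2.82095 = 21.0412 kN.
I_c = b·h³/36 = 2.53 × 2.23³/36 = 0.77935 m⁴.
Centre of pressure: y_p = y_c + I_c/(y_c·A) = 0.743333 + 0.77935/(0.743333 × 2.82095) = 0.743333 + 0.371667 = 1.115 m along the plane.
The resultant acts 0.743333 + 0.371667 = 1.115 m (along the plate) below the hinge at the top edge, so the moment about the hinge is M = F × 1.115 = 21.0412 × 1.115 = 23.4609 kN·m.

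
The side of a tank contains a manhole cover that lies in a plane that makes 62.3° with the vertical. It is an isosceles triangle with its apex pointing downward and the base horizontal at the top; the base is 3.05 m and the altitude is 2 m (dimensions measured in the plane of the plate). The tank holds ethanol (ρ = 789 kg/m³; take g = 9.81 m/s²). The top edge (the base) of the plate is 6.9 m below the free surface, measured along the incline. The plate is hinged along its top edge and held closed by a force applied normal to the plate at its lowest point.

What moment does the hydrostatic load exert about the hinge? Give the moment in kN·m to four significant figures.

γ = ρg = 789 × 9.81 / 1000 = 7.74009 kN/m³.
The plate makes 62.3° with the vertical, i.e. θ = 90° − 62.3° = 27.7° to the horizontal. Measuring y along the incline from the free-surface line, vertical depth h = y·sinθ with sinθ = 0.464842.
With the apex down, the centroid sits h/3 = 2/3 = 0.666667 m below the base (the top edge), so y_c = 6.9 + 0.666667 = 7.56667 m and h_c = 7.56667 × 0.464842 = 3.51731 m.
A = ½ × 3.05 × 2 = 3.05 m².
Resultant F = γ·h_c·A = 7.74009 × 3.51731 × 3.05 = 83.0341 kN.
I_c = b·h³/36 = 3.05 × 2³/36 = 0.677778 m⁴.
Centre of pressure: y_p = y_c + I_c/(y_c·A) = 7.56667 + 0.677778/(7.56667 × 3.05) = 7.56667 + 0.0293686 = 7.59604 m along the plane.
The resultant acts 0.666667 + 0.0293686 = 0.696036 m (along the plate) below the hinge at the top edge, so the moment about the hinge is M = F × 0.696036 = 83.0341 × 0.696036 = 57.7947 kN·m.

M ≈ 57.79 kN·m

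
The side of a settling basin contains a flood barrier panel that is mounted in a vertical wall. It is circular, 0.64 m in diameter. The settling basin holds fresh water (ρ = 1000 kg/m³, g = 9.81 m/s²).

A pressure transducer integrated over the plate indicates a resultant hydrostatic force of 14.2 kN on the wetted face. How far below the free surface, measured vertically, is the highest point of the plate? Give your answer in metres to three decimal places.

γ = ρg = 1000 × 9.81 = 9810 N/m³ = 9.81 kN/m³.
A = π(0.32)² = 0.321699 m².
From F = γ·h_c·A, the centroid depth is h_c = 14.2/(9.81 × 0.321699) = 4.49956 m.
The centroid is at the centre, 0.32 m below the top of the plate, so the highest point sits at h_top = 4.49956 − 0.32 = 4.17956 m below the surface.

d_top ≈ 4.180 m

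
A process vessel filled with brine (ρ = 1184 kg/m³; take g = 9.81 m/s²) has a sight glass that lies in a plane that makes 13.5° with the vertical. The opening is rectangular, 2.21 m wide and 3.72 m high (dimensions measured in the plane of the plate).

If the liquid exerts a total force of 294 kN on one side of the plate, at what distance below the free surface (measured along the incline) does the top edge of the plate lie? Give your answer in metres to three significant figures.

y_top ≈ 1.31 m

γ = ρg = 1184 × 9.81 / 1000 = 11.61504 kN/m³.
A = 2.21 × 3.72 = 8.2212 m².
From F = γ·h_c·A, the centroid depth is h_c = 294/(11.61504 × 8.2212) = 3.07887 m.
The plate makes 13.5° with the vertical, i.e. θ = 90° − 13.5° = 76.5° to the horizontal. Measuring y along the incline from the free-surface line, vertical depth h = y·sinθ with sinθ = 0.972370.
Along the incline, y_c = h_c/sinθ = 3.07887/0.972370 = 3.16636 m.
The centroid lies 3.72/2 = 1.86 m below the top edge, so the top edge sits at y_top = 3.16636 − 1.86 = 1.30636 m along the incline.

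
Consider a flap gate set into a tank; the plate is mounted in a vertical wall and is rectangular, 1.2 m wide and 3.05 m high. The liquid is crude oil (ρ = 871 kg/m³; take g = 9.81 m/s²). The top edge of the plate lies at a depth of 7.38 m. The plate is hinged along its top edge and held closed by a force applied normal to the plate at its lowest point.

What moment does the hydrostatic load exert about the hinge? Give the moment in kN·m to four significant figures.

γ = ρg = 871 × 9.81 / 1000 = 8.54451 kN/m³.
The centroid lies 3.05/2 = 1.525 m below the top edge, so the centroid depth is h_c = 7.38 + 1.525 = 8.905 m.
A = 1.2 × 3.05 = 3.66 m².
Resultant F = γ·h_c·A = 8.54451 × 8.905 × 3.66 = 278.485 kN.
I_c = b·h³/12 = 1.2 × 3.05³/12 = 2.83726 m⁴.
Centre of pressure: y_p = y_c + I_c/(y_c·A) = 8.905 + 2.83726/(8.905 × 3.66) = 8.905 + 0.0870531 = 8.99205 m along the plane.
The resultant acts 1.525 + 0.0870531 = 1.61205 m (along the plate) below the hinge at the top edge, so the moment about the hinge is M = F × 1.61205 = 278.485 × 1.61205 = 448.932 kN·m.

M ≈ 448.9 kN·m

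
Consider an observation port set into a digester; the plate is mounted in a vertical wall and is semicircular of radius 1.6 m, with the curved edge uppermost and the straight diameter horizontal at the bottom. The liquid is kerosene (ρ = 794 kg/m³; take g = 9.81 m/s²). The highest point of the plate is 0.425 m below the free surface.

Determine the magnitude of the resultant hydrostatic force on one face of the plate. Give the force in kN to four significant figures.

F ≈ 42.16 kN

γ = ρg = 794 × 9.81 / 1000 = 7.78914 kN/m³.
The centroid lies 4r/(3π) = 0.679061 m above the diameter, so r − 4r/(3π) = 1.6 − 0.679061 = 0.920939 m below the topmost point, so the centroid depth is h_c = 0.425 + 0.920939 = 1.34594 m.
A = πr²/2 = π × 1.6²/2 = 4.02124 m².
Resultant F = γ·h_c·A = 7.78914 × 1.34594 × 4.02124 = 42.1575 kN.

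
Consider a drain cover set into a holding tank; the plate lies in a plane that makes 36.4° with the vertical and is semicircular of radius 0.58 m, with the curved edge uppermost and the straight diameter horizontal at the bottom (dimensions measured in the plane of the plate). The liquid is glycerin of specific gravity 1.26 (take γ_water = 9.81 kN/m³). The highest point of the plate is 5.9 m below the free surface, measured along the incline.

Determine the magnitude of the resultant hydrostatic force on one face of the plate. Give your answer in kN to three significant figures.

F ≈ 32.8 kN

γ = 1.26 × 9.81 = 12.3606 kN/m³.
The plate makes 36.4° with the vertical, i.e. θ = 90° − 36.4° = 53.6° to the horizontal. Measuring y along the incline from the free-surface line, vertical depth h = y·sinθ with sinθ = 0.804894.
The centroid lies 4r/(3π) = 0.24616 m above the diameter, so r − 4r/(3π) = 0.58 − 0.24616 = 0.33384 m below the topmost point, so y_c = 5.9 + 0.33384 = 6.23384 m and h_c = 6.23384 × 0.804894 = 5.01758 m.
A = πr²/2 = π × 0.58²/2 = 0.528416 m².
Resultant F = γ·h_c·A = 12.3606 × 5.01758 × 0.528416 = 32.7725 kN.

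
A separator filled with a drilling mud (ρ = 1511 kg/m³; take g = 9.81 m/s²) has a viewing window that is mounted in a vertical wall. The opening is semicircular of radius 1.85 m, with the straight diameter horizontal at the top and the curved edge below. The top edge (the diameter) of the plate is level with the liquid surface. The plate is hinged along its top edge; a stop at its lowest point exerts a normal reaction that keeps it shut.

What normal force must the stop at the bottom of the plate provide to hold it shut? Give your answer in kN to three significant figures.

P ≈ 36.9 kN

γ = ρg = 1511 × 9.81 / 1000 = 14.82291 kN/m³.
The centroid of a semicircle lies 4r/(3π) = 0.785164 m from the diameter, here below the top edge, so the centroid depth is h_c = 0.785164 m.
A = πr²/2 = π × 1.85²/2 = 5.37605 m².
Resultant F = γ·h_c·A = 14.82291 × 0.785164 × 5.37605 = 62.5687 kN.
I_c = (π/8 − 8/(9π))·r⁴ = 0.109757 × 1.85⁴ = 1.28564 m⁴.
Centre of pressure: y_p = y_c + I_c/(y_c·A) = 0.785164 + 1.28564/(0.785164 × 5.37605) = 0.785164 + 0.304576 = 1.08974 m along the plane.
The resultant acts 0.785164 + 0.304576 = 1.08974 m (along the plate) below the hinge at the top edge, so the moment about the hinge is M = F × 1.08974 = 62.5687 × 1.08974 = 68.1836 kN·m.
A normal force at the bottom, 1.85 m from the hinge, must supply this moment: P = 68.1836/1.85 = 36.856 kN.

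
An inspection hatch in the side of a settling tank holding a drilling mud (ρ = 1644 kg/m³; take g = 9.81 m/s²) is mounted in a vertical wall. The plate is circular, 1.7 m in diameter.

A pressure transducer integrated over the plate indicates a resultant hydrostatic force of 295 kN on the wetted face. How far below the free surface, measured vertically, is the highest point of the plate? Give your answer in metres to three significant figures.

γ = ρg = 1644 × 9.81 / 1000 = 16.12764 kN/m³.
A = π(0.85)² = 2.2698 m².
From F = γ·h_c·A, the centroid depth is h_c = 295/(16.12764 × 2.2698) = 8.05867 m.
The centroid is at the centre, 0.85 m below the top of the plate, so the highest point sits at h_top = 8.05867 − 0.85 = 7.20867 m below the surface.

d_top ≈ 7.21 m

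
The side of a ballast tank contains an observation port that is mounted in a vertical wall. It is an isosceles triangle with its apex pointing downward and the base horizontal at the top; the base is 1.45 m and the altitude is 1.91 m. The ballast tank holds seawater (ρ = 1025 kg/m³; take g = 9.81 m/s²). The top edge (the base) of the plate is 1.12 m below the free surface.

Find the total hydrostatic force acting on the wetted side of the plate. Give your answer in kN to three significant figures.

F ≈ 24.5 kN

γ = ρg = 1025 × 9.81 / 1000 = 10.05525 kN/m³.
With the apex down, the centroid sits h/3 = 1.91/3 = 0.636667 m below the base (the top edge), so the centroid depth is h_c = 1.12 + 0.636667 = 1.75667 m.
A = ½ × 1.45 × 1.91 = 1.38475 m².
Resultant F = γ·h_c·A = 10.05525 × 1.75667 × 1.38475 = 24.4599 kN.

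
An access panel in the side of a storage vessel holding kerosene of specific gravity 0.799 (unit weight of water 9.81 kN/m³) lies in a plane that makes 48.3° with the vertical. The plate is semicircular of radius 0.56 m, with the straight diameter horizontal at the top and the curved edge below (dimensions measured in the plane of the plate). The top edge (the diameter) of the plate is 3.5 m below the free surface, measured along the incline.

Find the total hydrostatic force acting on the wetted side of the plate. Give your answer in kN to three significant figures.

γ = 0.799 × 9.81 = 7.83819 kN/m³.
The plate makes 48.3° with the vertical, i.e. θ = 90° − 48.3° = 41.7° to the horizontal. Measuring y along the incline from the free-surface line, vertical depth h = y·sinθ with sinθ = 0.665230.
The centroid of a semicircle lies 4r/(3π) = 0.237671 m from the diameter, here below the top edge, so y_c = 3.5 + 0.237671 = 3.73767 m and h_c = 3.73767 × 0.665230 = 2.48641 m.
A = πr²/2 = π × 0.56²/2 = 0.492602 m².
Resultant F = γ·h_c·A = 7.83819 × 2.48641 × 0.492602 = 9.6003 kN.

F ≈ 9.60 kN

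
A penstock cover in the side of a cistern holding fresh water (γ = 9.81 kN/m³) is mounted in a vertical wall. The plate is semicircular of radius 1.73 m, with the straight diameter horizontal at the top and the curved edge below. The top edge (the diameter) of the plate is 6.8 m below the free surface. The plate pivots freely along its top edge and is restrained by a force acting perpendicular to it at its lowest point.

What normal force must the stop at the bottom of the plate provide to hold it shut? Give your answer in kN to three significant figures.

P ≈ 153 kN

γ = 9.81 kN/m³.
The centroid of a semicircle lies 4r/(3π) = 0.734235 m from the diameter, here below the top edge, so the centroid depth is h_c = 6.8 + 0.734235 = 7.53423 m.
A = πr²/2 = π × 1.73²/2 = 4.70124 m².
Resultant F = γ·h_c·A = 9.81 × 7.53423 × 4.70124 = 347.472 kN.
I_c = (π/8 − 8/(9π))·r⁴ = 0.109757 × 1.73⁴ = 0.983143 m⁴.
Centre of pressure: y_p = y_c + I_c/(y_c·A) = 7.53423 + 0.983143/(7.53423 × 4.70124) = 7.53423 + 0.0277565 = 7.56199 m along the plane.
The resultant acts 0.734235 + 0.0277565 = 0.761991 m (along the plate) below the hinge at the top edge, so the moment about the hinge is M = F × 0.761991 = 347.472 × 0.761991 = 264.771 kN·m.
A normal force at the bottom, 1.73 m from the hinge, must supply this moment: P = 264.771/1.73 = 153.047 kN.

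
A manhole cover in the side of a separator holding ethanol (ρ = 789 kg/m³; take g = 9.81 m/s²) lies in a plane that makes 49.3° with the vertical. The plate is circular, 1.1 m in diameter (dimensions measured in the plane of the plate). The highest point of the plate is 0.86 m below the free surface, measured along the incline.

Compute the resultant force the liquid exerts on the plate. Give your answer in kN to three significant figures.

F ≈ 6.76 kN

γ = ρg = 789 × 9.81 / 1000 = 7.74009 kN/m³.
The plate makes 49.3° with the vertical, i.e. θ = 90° − 49.3° = 40.7° to the horizontal. Measuring y along the incline from the free-surface line, vertical depth h = y·sinθ with sinθ = 0.652098.
The centroid is at the centre, 0.55 m below the top of the plate, so y_c = 0.86 + 0.55 = 1.41 m and h_c = 1.41 × 0.652098 = 0.919458 m.
A = π(0.55)² = 0.950332 m².
Resultant F = γ·h_c·A = 7.74009 × 0.919458 × 0.950332 = 6.76322 kN.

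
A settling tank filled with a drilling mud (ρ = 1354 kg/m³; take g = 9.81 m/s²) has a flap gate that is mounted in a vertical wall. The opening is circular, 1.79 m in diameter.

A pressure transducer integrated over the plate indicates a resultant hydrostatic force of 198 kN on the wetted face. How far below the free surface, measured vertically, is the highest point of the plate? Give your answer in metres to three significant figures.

γ = ρg = 1354 × 9.81 / 1000 = 13.28274 kN/m³.
A = π(0.895)² = 2.51649 m².
From F = γ·h_c·A, the centroid depth is h_c = 198/(13.28274 × 2.51649) = 5.92355 m.
The centroid is at the centre, 0.895 m below the top of the plate, so the highest point sits at h_top = 5.92355 − 0.895 = 5.02855 m below the surface.

d_top ≈ 5.03 m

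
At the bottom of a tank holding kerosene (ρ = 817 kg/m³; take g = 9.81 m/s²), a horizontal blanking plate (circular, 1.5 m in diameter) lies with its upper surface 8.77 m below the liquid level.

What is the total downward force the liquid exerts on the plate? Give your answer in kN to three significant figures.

F ≈ 124 kN

γ = ρg = 817 × 9.81 / 1000 = 8.01477 kN/m³.
The plate is horizontal, so pressure is uniform at p = γ·h = 8.01477 × 8.77 = 70.2895 kN/m².
A = π(0.75)² = 1.76715 m².
F = p·A = 70.2895 × 1.76715 = 124.212 kN.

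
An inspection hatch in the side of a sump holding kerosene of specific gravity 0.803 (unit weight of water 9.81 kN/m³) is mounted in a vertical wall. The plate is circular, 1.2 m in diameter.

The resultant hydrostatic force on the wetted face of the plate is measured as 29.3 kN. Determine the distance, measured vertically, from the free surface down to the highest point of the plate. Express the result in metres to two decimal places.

d_top ≈ 2.69 m

γ = 0.803 × 9.81 = 7.87743 kN/m³.
A = π(0.6)² = 1.13097 m².
From F = γ·h_c·A, the centroid depth is h_c = 29.3/(7.87743 × 1.13097) = 3.28876 m.
The centroid is at the centre, 0.6 m below the top of the plate, so the highest point sits at h_top = 3.28876 − 0.6 = 2.68876 m below the surface.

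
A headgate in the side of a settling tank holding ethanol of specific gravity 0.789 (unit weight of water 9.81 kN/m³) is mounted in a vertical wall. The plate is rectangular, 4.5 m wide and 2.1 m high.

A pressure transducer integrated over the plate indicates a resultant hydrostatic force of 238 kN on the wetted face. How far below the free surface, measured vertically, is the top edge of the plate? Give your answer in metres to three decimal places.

d_top ≈ 2.204 m

γ = 0.789 × 9.81 = 7.74009 kN/m³.
A = 4.5 × 2.1 = 9.45 m².
From F = γ·h_c·A, the centroid depth is h_c = 238/(7.74009 × 9.45) = 3.25386 m.
The centroid lies 2.1/2 = 1.05 m below the top edge, so the top edge sits at h_top = 3.25386 − 1.05 = 2.20386 m below the surface.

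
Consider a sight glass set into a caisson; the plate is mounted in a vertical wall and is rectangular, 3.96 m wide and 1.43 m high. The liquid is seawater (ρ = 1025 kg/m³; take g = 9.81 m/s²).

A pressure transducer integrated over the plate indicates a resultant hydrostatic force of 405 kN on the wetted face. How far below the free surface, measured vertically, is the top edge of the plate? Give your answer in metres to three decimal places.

γ = ρg = 1025 × 9.81 / 1000 = 10.05525 kN/m³.
A = 3.96 × 1.43 = 5.6628 m².
From F = γ·h_c·A, the centroid depth is h_c = 405/(10.05525 × 5.6628) = 7.11264 m.
The centroid lies 1.43/2 = 0.715 m below the top edge, so the top edge sits at h_top = 7.11264 − 0.715 = 6.39764 m below the surface.

d_top ≈ 6.398 m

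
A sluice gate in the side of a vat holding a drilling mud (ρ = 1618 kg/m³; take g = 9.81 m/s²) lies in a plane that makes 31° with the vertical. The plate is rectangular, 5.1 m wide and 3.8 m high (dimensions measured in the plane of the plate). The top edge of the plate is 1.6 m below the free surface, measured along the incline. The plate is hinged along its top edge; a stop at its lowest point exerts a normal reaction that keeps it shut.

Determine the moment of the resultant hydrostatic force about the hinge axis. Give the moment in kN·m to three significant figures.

γ = ρg = 1618 × 9.81 / 1000 = 15.87258 kN/m³.
The plate makes 31° with the vertical, i.e. θ = 90° − 31° = 59° to the horizontal. Measuring y along the incline from the free-surface line, vertical depth h = y·sinθ with sinθ = 0.857167.
The centroid lies 3.8/2 = 1.9 m below the top edge, so y_c = 1.6 + 1.9 = 3.5 m and h_c = 3.5 × 0.857167 = 3.00008 m.
A = 5.1 × 3.8 = 19.38 m².
Resultant F = γ·h_c·A = 15.87258 × 3.00008 × 19.38 = 922.856 kN.
I_c = b·h³/12 = 5.1 × 3.8³/12 = 23.3206 m⁴.
Centre of pressure: y_p = y_c + I_c/(y_c·A) = 3.5 + 23.3206/(3.5 × 19.38) = 3.5 + 0.34381 = 3.84381 m along the plane.
The resultant acts 1.9 + 0.34381 = 2.24381 m (along the plate) below the hinge at the top edge, so the moment about the hinge is M = F × 2.24381 = 922.856 × 2.24381 = 2070.71 kN·m.

M ≈ 2070 kN·m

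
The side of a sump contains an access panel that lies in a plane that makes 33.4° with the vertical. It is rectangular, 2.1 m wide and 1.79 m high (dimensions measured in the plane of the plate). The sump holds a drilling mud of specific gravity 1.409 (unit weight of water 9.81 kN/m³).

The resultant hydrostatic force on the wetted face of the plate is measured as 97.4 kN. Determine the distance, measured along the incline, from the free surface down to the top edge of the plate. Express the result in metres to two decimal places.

γ = 1.409 × 9.81 = 13.82229 kN/m³.
A = 2.1 × 1.79 = 3.759 m².
From F = γ·h_c·A, the centroid depth is h_c = 97.4/(13.82229 × 3.759) = 1.87459 m.
The plate makes 33.4° with the vertical, i.e. θ = 90° − 33.4° = 56.6° to the horizontal. Measuring y along the incline from the free-surface line, vertical depth h = y·sinθ with sinθ = 0.834848.
Along the incline, y_c = h_c/sinθ = 1.87459/0.834848 = 2.24543 m.
The centroid lies 1.79/2 = 0.895 m below the top edge, so the top edge sits at y_top = 2.24543 − 0.895 = 1.35043 m along the incline.

y_top ≈ 1.35 m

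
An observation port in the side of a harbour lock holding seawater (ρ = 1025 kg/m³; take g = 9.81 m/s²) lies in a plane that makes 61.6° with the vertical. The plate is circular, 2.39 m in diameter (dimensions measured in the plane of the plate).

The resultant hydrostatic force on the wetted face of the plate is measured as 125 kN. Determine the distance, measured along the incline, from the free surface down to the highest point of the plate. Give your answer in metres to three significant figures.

γ = ρg = 1025 × 9.81 / 1000 = 10.05525 kN/m³.
A = π(1.195)² = 4.48627 m².
From F = γ·h_c·A, the centroid depth is h_c = 125/(10.05525 × 4.48627) = 2.77097 m.
The plate makes 61.6° with the vertical, i.e. θ = 90° − 61.6° = 28.4° to the horizontal. Measuring y along the incline from the free-surface line, vertical depth h = y·sinθ with sinθ = 0.475624.
Along the incline, y_c = h_c/sinθ = 2.77097/0.475624 = 5.82597 m.
The centroid is at the centre, 1.195 m below the top of the plate, so the highest point sits at y_top = 5.82597 − 1.195 = 4.63097 m along the incline.

y_top ≈ 4.63 m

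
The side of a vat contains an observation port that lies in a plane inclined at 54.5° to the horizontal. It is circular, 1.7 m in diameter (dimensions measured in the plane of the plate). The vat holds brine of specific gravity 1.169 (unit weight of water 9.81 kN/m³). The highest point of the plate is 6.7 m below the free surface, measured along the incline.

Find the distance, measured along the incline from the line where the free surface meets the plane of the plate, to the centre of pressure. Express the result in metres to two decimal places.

γ = 1.169 × 9.81 = 11.46789 kN/m³.
Let θ = 54.5° be the plate's angle to the horizontal; measure y along the incline from where the plane meets the free surface. Vertical depth h = y·sinθ with sinθ = 0.814116.
The centroid is at the centre, 0.85 m below the top of the plate, so y_c = 6.7 + 0.85 = 7.55 m and h_c = 7.55 × 0.814116 = 6.14658 m.
A = π(0.85)² = 2.2698 m².
Resultant F = γ·h_c·A = 11.46789 × 6.14658 × 2.2698 = 159.994 kN.
I_c = πr⁴/4 = π × 0.85⁴/4 = 0.409983 m⁴.
Centre of pressure: y_p = y_c + I_c/(y_c·A) = 7.55 + 0.409983/(7.55 × 2.2698) = 7.55 + 0.0239239 = 7.57392 m along the plane.

y_p = 7.57 m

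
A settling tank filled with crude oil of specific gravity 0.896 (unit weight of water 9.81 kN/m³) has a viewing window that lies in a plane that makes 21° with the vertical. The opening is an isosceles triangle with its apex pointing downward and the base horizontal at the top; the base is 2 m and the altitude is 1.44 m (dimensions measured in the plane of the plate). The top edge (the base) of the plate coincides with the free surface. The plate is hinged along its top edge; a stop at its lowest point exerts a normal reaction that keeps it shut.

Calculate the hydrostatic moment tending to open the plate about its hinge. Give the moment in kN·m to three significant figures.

γ = 0.896 × 9.81 = 8.78976 kN/m³.
The plate makes 21° with the vertical, i.e. θ = 90° − 21° = 69° to the horizontal. Measuring y along the incline from the free-surface line, vertical depth h = y·sinθ with sinθ = 0.933580.
With the apex down, the centroid sits h/3 = 1.44/3 = 0.48 m below the base (the top edge), so y_c = 0.48 m and h_c = 0.48 × 0.933580 = 0.448118 m.
A = ½ × 2 × 1.44 = 1.44 m².
Resultant F = γ·h_c·A = 8.78976 × 0.448118 × 1.44 = 5.67194 kN.
I_c = b·h³/36 = 2 × 1.44³/36 = 0.165888 m⁴.
Centre of pressure: y_p = y_c + I_c/(y_c·A) = 0.48 + 0.165888/(0.48 × 1.44) = 0.48 + 0.24 = 0.72 m along the plane.
The resultant acts 0.48 + 0.24 = 0.72 m (along the plate) below the hinge at the top edge, so the moment about the hinge is M = F × 0.72 = 5.67194 × 0.72 = 4.0838 kN·m.

M ≈ 4.08 kN·m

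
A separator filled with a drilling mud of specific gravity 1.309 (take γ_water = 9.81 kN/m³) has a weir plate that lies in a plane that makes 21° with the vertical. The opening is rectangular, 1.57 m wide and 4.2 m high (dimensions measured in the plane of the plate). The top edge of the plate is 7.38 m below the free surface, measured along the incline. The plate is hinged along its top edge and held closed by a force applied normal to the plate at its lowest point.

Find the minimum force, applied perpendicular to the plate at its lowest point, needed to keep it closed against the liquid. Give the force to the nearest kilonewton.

γ = 1.309 × 9.81 = 12.84129 kN/m³.
The plate makes 21° with the vertical, i.e. θ = 90° − 21° = 69° to the horizontal. Measuring y along the incline from the free-surface line, vertical depth h = y·sinθ with sinθ = 0.933580.
The centroid lies 4.2/2 = 2.1 m below the top edge, so y_c = 7.38 + 2.1 = 9.48 m and h_c = 9.48 × 0.933580 = 8.85034 m.
A = 1.57 × 4.2 = 6.594 m².
Resultant F = γ·h_c·A = 12.84129 × 8.85034 × 6.594 = 749.407 kN.
I_c = b·h³/12 = 1.57 × 4.2³/12 = 9.69318 m⁴.
Centre of pressure: y_p = y_c + I_c/(y_c·A) = 9.48 + 9.69318/(9.48 × 6.594) = 9.48 + 0.155063 = 9.63506 m along the plane.
The resultant acts 2.1 + 0.155063 = 2.25506 m (along the plate) below the hinge at the top edge, so the moment about the hinge is M = F × 2.25506 = 749.407 × 2.25506 = 1689.96 kN·m.
A normal force at the bottom, 4.2 m from the hinge, must supply this moment: P = 1689.96/4.2 = 402.371 kN.

P ≈ 402 kN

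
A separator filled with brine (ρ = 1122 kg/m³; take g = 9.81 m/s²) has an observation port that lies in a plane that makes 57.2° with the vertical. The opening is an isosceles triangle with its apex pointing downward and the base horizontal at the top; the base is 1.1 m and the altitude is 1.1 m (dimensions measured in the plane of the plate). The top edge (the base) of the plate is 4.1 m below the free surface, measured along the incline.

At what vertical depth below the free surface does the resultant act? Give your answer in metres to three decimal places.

γ = ρg = 1122 × 9.81 / 1000 = 11.00682 kN/m³.
The plate makes 57.2° with the vertical, i.e. θ = 90° − 57.2° = 32.8° to the horizontal. Measuring y along the incline from the free-surface line, vertical depth h = y·sinθ with sinθ = 0.541708.
With the apex down, the centroid sits h/3 = 1.1/3 = 0.366667 m below the base (the top edge), so y_c = 4.1 + 0.366667 = 4.46667 m and h_c = 4.46667 × 0.541708 = 2.41963 m.
A = ½ × 1.1 × 1.1 = 0.605 m².
Resultant F = γ·h_c·A = 11.00682 × 2.41963 × 0.605 = 16.1126 kN.
I_c = b·h³/36 = 1.1 × 1.1³/36 = 0.0406694 m⁴.
Centre of pressure: y_p = y_c + I_c/(y_c·A) = 4.46667 + 0.0406694/(4.46667 × 0.605) = 4.46667 + 0.0150497 = 4.48172 m along the plane.
Vertically, h_p = y_p·sinθ = 4.48172 × 0.541708 = 2.42778 m.

h_p = 2.428 m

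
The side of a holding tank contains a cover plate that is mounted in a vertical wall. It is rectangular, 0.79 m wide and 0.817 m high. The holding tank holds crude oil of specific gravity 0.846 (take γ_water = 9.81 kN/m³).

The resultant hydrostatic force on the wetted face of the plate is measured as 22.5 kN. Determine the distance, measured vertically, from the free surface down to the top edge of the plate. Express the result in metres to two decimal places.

d_top ≈ 3.79 m

γ = 0.846 × 9.81 = 8.29926 kN/m³.
A = 0.79 × 0.817 = 0.64543 m².
From F = γ·h_c·A, the centroid depth is h_c = 22.5/(8.29926 × 0.64543) = 4.20043 m.
The centroid lies 0.817/2 = 0.4085 m below the top edge, so the top edge sits at h_top = 4.20043 − 0.4085 = 3.79193 m below the surface.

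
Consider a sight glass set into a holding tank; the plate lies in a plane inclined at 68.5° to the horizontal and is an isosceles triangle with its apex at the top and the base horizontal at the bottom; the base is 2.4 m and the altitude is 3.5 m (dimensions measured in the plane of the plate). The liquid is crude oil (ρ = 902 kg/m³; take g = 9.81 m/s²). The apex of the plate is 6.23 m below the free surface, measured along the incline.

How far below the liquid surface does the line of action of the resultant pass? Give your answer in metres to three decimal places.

γ = ρg = 902 × 9.81 / 1000 = 8.84862 kN/m³.
Let θ = 68.5° be the plate's angle to the horizontal; measure y along the incline from where the plane meets the free surface. Vertical depth h = y·sinθ with sinθ = 0.930418.
With the apex up, the centroid sits 2h/3 = 2 × 3.5/3 = 2.33333 m below the apex, so y_c = 6.23 + 2.33333 = 8.56333 m and h_c = 8.56333 × 0.930418 = 7.96748 m.
A = ½ × 2.4 × 3.5 = 4.2 m².
Resultant F = γ·h_c·A = 8.84862 × 7.96748 × 4.2 = 296.105 kN.
I_c = b·h³/36 = 2.4 × 3.5³/36 = 2.85833 m⁴.
Centre of pressure: y_p = y_c + I_c/(y_c·A) = 8.56333 + 2.85833/(8.56333 × 4.2) = 8.56333 + 0.0794731 = 8.6428 m along the plane.
Vertically, h_p = y_p·sinθ = 8.6428 × 0.930418 = 8.04142 m.

h_p = 8.041 m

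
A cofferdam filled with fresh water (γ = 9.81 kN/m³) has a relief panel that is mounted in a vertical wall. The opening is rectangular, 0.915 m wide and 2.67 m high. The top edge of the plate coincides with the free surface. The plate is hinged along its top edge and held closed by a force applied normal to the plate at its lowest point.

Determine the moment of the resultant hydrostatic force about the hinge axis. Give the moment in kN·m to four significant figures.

γ = 9.81 kN/m³.
The centroid lies 2.67/2 = 1.335 m below the top edge, so the centroid depth is h_c = 1.335 m.
A = 0.915 × 2.67 = 2.44305 m².
Resultant F = γ·h_c·A = 9.81 × 1.335 × 2.44305 = 31.995 kN.
I_c = b·h³/12 = 0.915 × 2.67³/12 = 1.45135 m⁴.
Centre of pressure: y_p = y_c + I_c/(y_c·A) = 1.335 + 1.45135/(1.335 × 2.44305) = 1.335 + 0.444998 = 1.78 m along the plane.
The resultant acts 1.335 + 0.444998 = 1.78 m (along the plate) below the hinge at the top edge, so the moment about the hinge is M = F × 1.78 = 31.995 × 1.78 = 56.9511 kN·m.

M ≈ 56.95 kN·m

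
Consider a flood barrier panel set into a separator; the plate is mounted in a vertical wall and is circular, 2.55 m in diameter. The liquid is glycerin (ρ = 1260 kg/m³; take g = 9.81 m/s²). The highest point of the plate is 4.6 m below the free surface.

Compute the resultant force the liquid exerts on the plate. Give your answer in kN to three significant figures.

F ≈ 371 kN

γ = ρg = 1260 × 9.81 / 1000 = 12.3606 kN/m³.
The centroid is at the centre, 1.275 m below the top of the plate, so the centroid depth is h_c = 4.6 + 1.275 = 5.875 m.
A = π(1.275)² = 5.10705 m².
Resultant F = γ·h_c·A = 12.3606 × 5.875 × 5.10705 = 370.866 kN.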